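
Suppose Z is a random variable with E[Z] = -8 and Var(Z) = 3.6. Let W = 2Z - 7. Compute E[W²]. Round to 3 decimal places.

E[2Z - 7] = 2·-8 − 7 = -23
Var(2Z - 7) = (2)²·3.6 = 14.4
E[W²] = Var(W) + (E[W])² = 14.4 + (-23)² = 543.4

543.400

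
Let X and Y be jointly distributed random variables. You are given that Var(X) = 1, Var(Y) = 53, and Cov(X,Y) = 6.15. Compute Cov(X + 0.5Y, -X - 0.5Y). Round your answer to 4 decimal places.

-20.4000

Cov(X + 0.5Y, -X - 0.5Y) = (1)(-1)Var(X) + (0.5)(-0.5)Var(Y) + [(1)(-0.5) + (0.5)(-1)]Cov(X,Y)
= -1·1 + -0.25·53 + -1·6.15 = -20.4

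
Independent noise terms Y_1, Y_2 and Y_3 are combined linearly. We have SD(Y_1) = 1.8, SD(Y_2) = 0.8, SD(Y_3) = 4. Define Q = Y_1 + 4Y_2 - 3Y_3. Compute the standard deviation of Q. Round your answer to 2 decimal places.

12.55

Var(Y_1) = 3.24, Var(Y_2) = 0.64, Var(Y_3) = 16
By independence, Var(Q) = (1)²Var(Y_1) + (4)²Var(Y_2) + (-3)²Var(Y_3)
= (1)²·3.24 + (4)²·0.64 + (-3)²·16 = 157.48
SD(Q) = √157.48 ≈ 12.55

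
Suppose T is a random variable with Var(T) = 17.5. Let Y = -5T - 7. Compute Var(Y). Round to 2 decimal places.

437.50

Var(-5T - 7) = (-5)²·Var(T) = 25·17.5 = 437.5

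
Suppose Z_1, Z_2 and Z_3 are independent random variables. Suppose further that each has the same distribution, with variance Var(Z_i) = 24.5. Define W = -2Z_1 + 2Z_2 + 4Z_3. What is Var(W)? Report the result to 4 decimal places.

By independence, Var(W) = (-2)²Var(Z_1) + (2)²Var(Z_2) + (4)²Var(Z_3)
= (-2)²·24.5 + (2)²·24.5 + (4)²·24.5 = 588

588.0000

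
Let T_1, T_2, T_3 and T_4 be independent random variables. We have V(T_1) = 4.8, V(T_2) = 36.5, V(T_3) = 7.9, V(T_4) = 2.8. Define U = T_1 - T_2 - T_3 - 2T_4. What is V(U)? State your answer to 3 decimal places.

By independence, V(U) = (1)²V(T_1) + (-1)²V(T_2) + (-1)²V(T_3) + (-2)²V(T_4)
= (1)²·4.8 + (-1)²·36.5 + (-1)²·7.9 + (-2)²·2.8 = 60.4

60.400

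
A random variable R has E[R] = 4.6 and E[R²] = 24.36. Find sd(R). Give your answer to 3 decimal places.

V(R) = 24.36 − (4.6)² = 3.2
sd(R) = √3.2 ≈ 1.789

1.789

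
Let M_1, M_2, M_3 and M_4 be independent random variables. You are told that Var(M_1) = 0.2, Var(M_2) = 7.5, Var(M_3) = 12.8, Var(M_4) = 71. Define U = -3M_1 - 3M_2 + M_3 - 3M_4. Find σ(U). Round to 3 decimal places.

By independence, Var(U) = (-3)²Var(M_1) + (-3)²Var(M_2) + (1)²Var(M_3) + (-3)²Var(M_4)
= (-3)²·0.2 + (-3)²·7.5 + (1)²·12.8 + (-3)²·71 = 721.1
σ(U) = √721.1 ≈ 26.853

26.853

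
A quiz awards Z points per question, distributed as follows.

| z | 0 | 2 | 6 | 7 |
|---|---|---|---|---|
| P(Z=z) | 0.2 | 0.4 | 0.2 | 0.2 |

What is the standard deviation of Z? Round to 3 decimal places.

E[Z] = (0)(0.2) + (2)(0.4) + (6)(0.2) + (7)(0.2) = 3.4
E[Z²] = (0)²(0.2) + (2)²(0.4) + (6)²(0.2) + (7)²(0.2) = 18.6
Var(Z) = E[Z²] − (E[Z])² = 18.6 − (3.4)² = 7.04
SD(Z) = √7.04 ≈ 2.653

2.653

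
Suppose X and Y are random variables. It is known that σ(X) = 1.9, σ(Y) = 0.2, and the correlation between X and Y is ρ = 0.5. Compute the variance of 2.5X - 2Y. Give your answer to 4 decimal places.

Var(X) = (1.9)² = 3.61;  Var(Y) = (0.2)² = 0.04
cov(X,Y) = ρ·σ(X)·σ(Y) = 0.5·1.9·0.2 = 0.19
Var(2.5X - 2Y) = (2.5)²·Var(X) + (-2)²·Var(Y) + 2·(2.5)·(-2)·cov(X,Y)
= 6.25·3.61 + 4·0.04 + -10·0.19 = 20.8225

20.8225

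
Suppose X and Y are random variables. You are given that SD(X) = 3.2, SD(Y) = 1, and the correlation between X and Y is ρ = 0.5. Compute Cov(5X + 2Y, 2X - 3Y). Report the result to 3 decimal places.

78.800

Var(X) = (3.2)² = 10.24;  Var(Y) = (1)² = 1
Cov(X,Y) = ρ·SD(X)·SD(Y) = 0.5·3.2·1 = 1.6
Cov(5X + 2Y, 2X - 3Y) = (5)(2)Var(X) + (2)(-3)Var(Y) + [(5)(-3) + (2)(2)]Cov(X,Y)
= 10·10.24 + -6·1 + -11·1.6 = 78.8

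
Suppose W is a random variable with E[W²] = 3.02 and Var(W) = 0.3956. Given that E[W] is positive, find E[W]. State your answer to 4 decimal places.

1.6200

(E[W])² = E[W²] − Var(W) = 3.02 − 0.3956 = 2.6244
E[W] = √2.6244 = 1.62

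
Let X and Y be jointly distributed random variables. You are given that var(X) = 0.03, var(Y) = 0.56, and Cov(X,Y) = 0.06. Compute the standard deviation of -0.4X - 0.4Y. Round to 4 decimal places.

0.3370

var(-0.4X - 0.4Y) = (-0.4)²·var(X) + (-0.4)²·var(Y) + 2·(-0.4)·(-0.4)·Cov(X,Y)
= 0.16·0.03 + 0.16·0.56 + 0.32·0.06 = 0.1136
SD(-0.4X - 0.4Y) = √0.1136 ≈ 0.3370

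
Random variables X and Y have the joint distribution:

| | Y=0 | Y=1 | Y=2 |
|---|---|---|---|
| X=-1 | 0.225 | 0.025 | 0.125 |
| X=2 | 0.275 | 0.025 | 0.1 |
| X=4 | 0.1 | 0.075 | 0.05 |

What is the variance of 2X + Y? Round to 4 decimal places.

E[X] = 1.325,  E[Y] = 0.675,  E[XY] = 0.875
Var(X) = 5.575 − (1.325)² = 3.819375;  Var(Y) = 1.225 − (0.675)² = 0.769375
Cov(X,Y) = 0.875 − (1.325)(0.675) = -0.019375
Var(2X + Y) = (2)²·3.819375 + (1)²·0.769375 + 2·(2)·(1)·-0.019375 = 15.969375

15.9694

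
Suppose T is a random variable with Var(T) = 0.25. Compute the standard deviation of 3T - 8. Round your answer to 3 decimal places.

1.500

Var(3T - 8) = (3)²·0.25 = 2.25
SD(3T - 8) = √2.25 ≈ 1.500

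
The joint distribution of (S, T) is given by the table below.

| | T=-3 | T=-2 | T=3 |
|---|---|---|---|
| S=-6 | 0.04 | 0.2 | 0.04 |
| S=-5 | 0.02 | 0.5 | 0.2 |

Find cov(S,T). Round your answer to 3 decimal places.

E[S] = -5.28,  E[T] = -0.86
E[ST] = 4.7
cov(S,T) = E[ST] − E[S]E[T] = 4.7 − (-5.28)(-0.86) = 0.1592

0.159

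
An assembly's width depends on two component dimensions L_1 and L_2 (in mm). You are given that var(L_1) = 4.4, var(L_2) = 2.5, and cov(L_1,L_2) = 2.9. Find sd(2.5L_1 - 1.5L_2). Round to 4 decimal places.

3.3727

var(2.5L_1 - 1.5L_2) = (2.5)²·var(L_1) + (-1.5)²·var(L_2) + 2·(2.5)·(-1.5)·cov(L_1,L_2)
= 6.25·4.4 + 2.25·2.5 + -7.5·2.9 = 11.375
sd(2.5L_1 - 1.5L_2) = √11.375 ≈ 3.3727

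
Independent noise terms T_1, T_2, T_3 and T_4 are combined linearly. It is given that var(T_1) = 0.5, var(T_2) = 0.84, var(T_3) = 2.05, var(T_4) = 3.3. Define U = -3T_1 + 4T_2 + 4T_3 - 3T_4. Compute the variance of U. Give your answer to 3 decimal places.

80.440

By independence, var(U) = (-3)²var(T_1) + (4)²var(T_2) + (4)²var(T_3) + (-3)²var(T_4)
= (-3)²·0.5 + (4)²·0.84 + (4)²·2.05 + (-3)²·3.3 = 80.44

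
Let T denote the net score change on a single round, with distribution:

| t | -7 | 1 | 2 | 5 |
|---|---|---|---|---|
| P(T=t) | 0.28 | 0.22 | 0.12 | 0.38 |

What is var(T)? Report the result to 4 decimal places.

23.7600

E[T] = (-7)(0.28) + (1)(0.22) + (2)(0.12) + (5)(0.38) = 0.4
E[T²] = (-7)²(0.28) + (1)²(0.22) + (2)²(0.12) + (5)²(0.38) = 23.92
var(T) = E[T²] − (E[T])² = 23.92 − (0.4)² = 23.76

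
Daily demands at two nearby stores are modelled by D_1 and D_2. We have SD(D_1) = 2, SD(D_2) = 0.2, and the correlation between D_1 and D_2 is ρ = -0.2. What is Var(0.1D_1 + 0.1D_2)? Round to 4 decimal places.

Var(D_1) = (2)² = 4;  Var(D_2) = (0.2)² = 0.04
Cov(D_1,D_2) = ρ·SD(D_1)·SD(D_2) = -0.2·2·0.2 = -0.08
Var(0.1D_1 + 0.1D_2) = (0.1)²·Var(D_1) + (0.1)²·Var(D_2) + 2·(0.1)·(0.1)·Cov(D_1,D_2)
= 0.01·4 + 0.01·0.04 + 0.02·-0.08 = 0.0388

0.0388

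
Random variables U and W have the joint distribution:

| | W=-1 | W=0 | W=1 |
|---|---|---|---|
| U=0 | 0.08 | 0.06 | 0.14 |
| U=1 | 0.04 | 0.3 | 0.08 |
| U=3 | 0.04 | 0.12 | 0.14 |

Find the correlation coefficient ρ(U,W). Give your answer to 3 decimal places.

E[U] = 1.32,  E[W] = 0.2
E[UW] = 0.34
cov(U,W) = E[UW] − E[U]E[W] = 0.34 − (1.32)(0.2) = 0.076
var(U) = 1.3776,  var(W) = 0.48
ρ = 0.076 / √(1.3776·0.48) ≈ 0.093

0.093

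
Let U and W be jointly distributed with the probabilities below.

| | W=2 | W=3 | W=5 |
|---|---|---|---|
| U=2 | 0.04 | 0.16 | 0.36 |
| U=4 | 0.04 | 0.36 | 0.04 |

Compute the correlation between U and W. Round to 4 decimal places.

E[U] = 2.88,  E[W] = 3.72
E[UW] = 10.16
cov(U,W) = E[UW] − E[U]E[W] = 10.16 − (2.88)(3.72) = -0.5536
Var(U) = 0.9856,  Var(W) = 1.1616
ρ = -0.5536 / √(0.9856·1.1616) ≈ -0.5174

-0.5174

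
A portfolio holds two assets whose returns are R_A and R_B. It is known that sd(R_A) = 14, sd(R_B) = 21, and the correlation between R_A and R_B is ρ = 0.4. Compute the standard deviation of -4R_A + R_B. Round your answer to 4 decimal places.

51.3439

V(R_A) = (14)² = 196;  V(R_B) = (21)² = 441
Cov(R_A,R_B) = ρ·sd(R_A)·sd(R_B) = 0.4·14·21 = 117.6
V(-4R_A + R_B) = (-4)²·V(R_A) + (1)²·V(R_B) + 2·(-4)·(1)·Cov(R_A,R_B)
= 16·196 + 1·441 + -8·117.6 = 2636.2
sd(-4R_A + R_B) = √2636.2 ≈ 51.3439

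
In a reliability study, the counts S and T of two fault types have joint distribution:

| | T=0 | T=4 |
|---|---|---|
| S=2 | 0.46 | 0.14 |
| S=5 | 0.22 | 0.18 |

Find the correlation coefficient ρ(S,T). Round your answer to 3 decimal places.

E[S] = 3.2,  E[T] = 1.28
E[ST] = 4.72
Cov(S,T) = E[ST] − E[S]E[T] = 4.72 − (3.2)(1.28) = 0.624
Var(S) = 2.16,  Var(T) = 3.4816
ρ = 0.624 / √(2.16·3.4816) ≈ 0.228

0.228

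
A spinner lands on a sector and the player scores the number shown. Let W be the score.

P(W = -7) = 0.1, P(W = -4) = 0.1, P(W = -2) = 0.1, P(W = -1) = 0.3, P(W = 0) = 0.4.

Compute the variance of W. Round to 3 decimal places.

4.640

E[W] = (-7)(0.1) + (-4)(0.1) + (-2)(0.1) + (-1)(0.3) + (0)(0.4) = -1.6
E[W²] = (-7)²(0.1) + (-4)²(0.1) + (-2)²(0.1) + (-1)²(0.3) + (0)²(0.4) = 7.2
Var(W) = E[W²] − (E[W])² = 7.2 − (-1.6)² = 4.64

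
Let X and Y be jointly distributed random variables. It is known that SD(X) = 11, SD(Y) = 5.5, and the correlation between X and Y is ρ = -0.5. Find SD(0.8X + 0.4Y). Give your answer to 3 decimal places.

7.932

Var(X) = (11)² = 121;  Var(Y) = (5.5)² = 30.25
cov(X,Y) = ρ·SD(X)·SD(Y) = -0.5·11·5.5 = -30.25
Var(0.8X + 0.4Y) = (0.8)²·Var(X) + (0.4)²·Var(Y) + 2·(0.8)·(0.4)·cov(X,Y)
= 0.64·121 + 0.16·30.25 + 0.64·-30.25 = 62.92
SD(0.8X + 0.4Y) = √62.92 ≈ 7.932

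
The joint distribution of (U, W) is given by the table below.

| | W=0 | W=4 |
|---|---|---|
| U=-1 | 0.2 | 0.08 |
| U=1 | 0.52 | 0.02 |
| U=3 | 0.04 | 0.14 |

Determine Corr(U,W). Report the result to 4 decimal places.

0.2932

E[U] = 0.8,  E[W] = 0.96
E[UW] = 1.44
Cov(U,W) = E[UW] − E[U]E[W] = 1.44 − (0.8)(0.96) = 0.672
V(U) = 1.8,  V(W) = 2.9184
ρ = 0.672 / √(1.8·2.9184) ≈ 0.2932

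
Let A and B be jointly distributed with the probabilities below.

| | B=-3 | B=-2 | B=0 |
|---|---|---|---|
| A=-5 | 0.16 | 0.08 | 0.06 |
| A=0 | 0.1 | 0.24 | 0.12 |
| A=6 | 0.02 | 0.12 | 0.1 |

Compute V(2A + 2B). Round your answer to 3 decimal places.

80.206

E[A] = -0.06,  E[B] = -1.72,  E[AB] = 1.4
V(A) = 16.14 − (-0.06)² = 16.1364;  V(B) = 4.28 − (-1.72)² = 1.3216
Cov(A,B) = 1.4 − (-0.06)(-1.72) = 1.2968
V(2A + 2B) = (2)²·16.1364 + (2)²·1.3216 + 2·(2)·(2)·1.2968 = 80.2064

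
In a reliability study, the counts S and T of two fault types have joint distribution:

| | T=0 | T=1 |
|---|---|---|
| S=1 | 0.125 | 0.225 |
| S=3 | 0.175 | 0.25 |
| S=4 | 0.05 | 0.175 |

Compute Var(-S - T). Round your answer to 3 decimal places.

E[S] = 2.525,  E[T] = 0.65,  E[ST] = 1.675
Var(S) = 7.775 − (2.525)² = 1.399375;  Var(T) = 0.65 − (0.65)² = 0.2275
cov(S,T) = 1.675 − (2.525)(0.65) = 0.03375
Var(-S - T) = (-1)²·1.399375 + (-1)²·0.2275 + 2·(-1)·(-1)·0.03375 = 1.694375

1.694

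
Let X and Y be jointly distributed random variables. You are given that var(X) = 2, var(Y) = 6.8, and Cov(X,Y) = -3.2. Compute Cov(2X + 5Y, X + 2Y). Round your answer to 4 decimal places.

43.2000

Cov(2X + 5Y, X + 2Y) = (2)(1)var(X) + (5)(2)var(Y) + [(2)(2) + (5)(1)]Cov(X,Y)
= 2·2 + 10·6.8 + 9·-3.2 = 43.2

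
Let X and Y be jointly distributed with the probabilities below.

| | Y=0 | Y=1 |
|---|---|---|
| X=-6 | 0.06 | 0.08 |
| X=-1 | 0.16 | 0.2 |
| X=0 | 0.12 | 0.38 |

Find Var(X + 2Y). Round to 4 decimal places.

5.3056

E[X] = -1.2,  E[Y] = 0.66,  E[XY] = -0.68
Var(X) = 5.4 − (-1.2)² = 3.96;  Var(Y) = 0.66 − (0.66)² = 0.2244
Cov(X,Y) = -0.68 − (-1.2)(0.66) = 0.112
Var(X + 2Y) = (1)²·3.96 + (2)²·0.2244 + 2·(1)·(2)·0.112 = 5.3056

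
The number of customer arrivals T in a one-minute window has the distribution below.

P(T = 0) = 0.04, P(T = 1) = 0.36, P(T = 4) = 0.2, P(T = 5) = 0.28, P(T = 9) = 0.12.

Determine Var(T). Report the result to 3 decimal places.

7.030

E[T] = (0)(0.04) + (1)(0.36) + (4)(0.2) + (5)(0.28) + (9)(0.12) = 3.64
E[T²] = (0)²(0.04) + (1)²(0.36) + (4)²(0.2) + (5)²(0.28) + (9)²(0.12) = 20.28
Var(T) = E[T²] − (E[T])² = 20.28 − (3.64)² = 7.0304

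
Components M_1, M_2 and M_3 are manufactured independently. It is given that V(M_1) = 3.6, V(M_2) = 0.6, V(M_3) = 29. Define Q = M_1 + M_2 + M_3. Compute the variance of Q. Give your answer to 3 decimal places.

By independence, V(Q) = (1)²V(M_1) + (1)²V(M_2) + (1)²V(M_3)
= (1)²·3.6 + (1)²·0.6 + (1)²·29 = 33.2

33.200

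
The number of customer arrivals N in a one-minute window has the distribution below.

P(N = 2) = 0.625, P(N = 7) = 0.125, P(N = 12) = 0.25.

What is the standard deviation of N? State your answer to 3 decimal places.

4.285

E[N] = (2)(0.625) + (7)(0.125) + (12)(0.25) = 5.125
E[N²] = (2)²(0.625) + (7)²(0.125) + (12)²(0.25) = 44.625
Var(N) = E[N²] − (E[N])² = 44.625 − (5.125)² = 18.359375
SD(N) = √18.359375 ≈ 4.285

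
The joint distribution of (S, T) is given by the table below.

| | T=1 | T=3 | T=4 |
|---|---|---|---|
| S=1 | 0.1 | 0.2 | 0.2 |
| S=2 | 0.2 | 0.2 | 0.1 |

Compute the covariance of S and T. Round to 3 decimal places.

E[S] = 1.5,  E[T] = 2.7
E[ST] = 3.9
Cov(S,T) = E[ST] − E[S]E[T] = 3.9 − (1.5)(2.7) = -0.15

-0.150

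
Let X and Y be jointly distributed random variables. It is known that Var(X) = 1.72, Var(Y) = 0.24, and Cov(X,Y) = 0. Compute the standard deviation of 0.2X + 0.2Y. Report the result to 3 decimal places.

0.280

Var(0.2X + 0.2Y) = (0.2)²·Var(X) + (0.2)²·Var(Y) + 2·(0.2)·(0.2)·Cov(X,Y)
= 0.04·1.72 + 0.04·0.24 + 0.08·0 = 0.0784
σ(0.2X + 0.2Y) = √0.0784 ≈ 0.280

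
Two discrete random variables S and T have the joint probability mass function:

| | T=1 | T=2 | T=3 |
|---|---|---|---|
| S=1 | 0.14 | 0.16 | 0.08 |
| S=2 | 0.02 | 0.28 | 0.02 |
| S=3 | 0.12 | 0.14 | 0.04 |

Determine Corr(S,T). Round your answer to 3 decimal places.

-0.060

E[S] = 1.92,  E[T] = 1.86
E[ST] = 3.54
Cov(S,T) = E[ST] − E[S]E[T] = 3.54 − (1.92)(1.86) = -0.0312
var(S) = 0.6736,  var(T) = 0.4004
ρ = -0.0312 / √(0.6736·0.4004) ≈ -0.060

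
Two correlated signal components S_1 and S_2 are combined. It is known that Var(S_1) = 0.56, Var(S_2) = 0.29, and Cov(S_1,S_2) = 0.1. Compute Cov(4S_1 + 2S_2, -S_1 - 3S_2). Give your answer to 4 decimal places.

-5.3800

Cov(4S_1 + 2S_2, -S_1 - 3S_2) = (4)(-1)Var(S_1) + (2)(-3)Var(S_2) + [(4)(-3) + (2)(-1)]Cov(S_1,S_2)
= -4·0.56 + -6·0.29 + -14·0.1 = -5.38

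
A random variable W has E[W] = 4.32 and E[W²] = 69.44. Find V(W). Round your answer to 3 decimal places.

V(W) = 69.44 − (4.32)² = 50.7776

50.778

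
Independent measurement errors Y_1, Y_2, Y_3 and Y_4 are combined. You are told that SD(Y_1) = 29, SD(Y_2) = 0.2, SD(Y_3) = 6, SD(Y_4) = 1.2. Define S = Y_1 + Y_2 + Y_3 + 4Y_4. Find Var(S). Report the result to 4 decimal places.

Var(Y_1) = 841, Var(Y_2) = 0.04, Var(Y_3) = 36, Var(Y_4) = 1.44
By independence, Var(S) = (1)²Var(Y_1) + (1)²Var(Y_2) + (1)²Var(Y_3) + (4)²Var(Y_4)
= (1)²·841 + (1)²·0.04 + (1)²·36 + (4)²·1.44 = 900.08

900.0800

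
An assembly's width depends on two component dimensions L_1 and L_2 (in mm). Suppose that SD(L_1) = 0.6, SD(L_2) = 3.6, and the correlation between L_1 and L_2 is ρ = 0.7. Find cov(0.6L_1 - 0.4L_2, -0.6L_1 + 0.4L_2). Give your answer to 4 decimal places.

Var(L_1) = (0.6)² = 0.36;  Var(L_2) = (3.6)² = 12.96
cov(L_1,L_2) = ρ·SD(L_1)·SD(L_2) = 0.7·0.6·3.6 = 1.512
cov(0.6L_1 - 0.4L_2, -0.6L_1 + 0.4L_2) = (0.6)(-0.6)Var(L_1) + (-0.4)(0.4)Var(L_2) + [(0.6)(0.4) + (-0.4)(-0.6)]cov(L_1,L_2)
= -0.36·0.36 + -0.16·12.96 + 0.48·1.512 = -1.47744

-1.4774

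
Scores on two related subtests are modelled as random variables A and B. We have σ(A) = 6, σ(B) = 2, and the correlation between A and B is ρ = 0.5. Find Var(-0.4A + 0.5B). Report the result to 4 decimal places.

Var(A) = (6)² = 36;  Var(B) = (2)² = 4
Cov(A,B) = ρ·σ(A)·σ(B) = 0.5·6·2 = 6
Var(-0.4A + 0.5B) = (-0.4)²·Var(A) + (0.5)²·Var(B) + 2·(-0.4)·(0.5)·Cov(A,B)
= 0.16·36 + 0.25·4 + -0.4·6 = 4.36

4.3600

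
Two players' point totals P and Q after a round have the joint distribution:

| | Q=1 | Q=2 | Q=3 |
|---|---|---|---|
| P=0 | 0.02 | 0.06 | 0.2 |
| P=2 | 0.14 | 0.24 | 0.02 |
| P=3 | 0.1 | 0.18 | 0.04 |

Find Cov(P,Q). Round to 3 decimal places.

E[P] = 1.76,  E[Q] = 2
E[PQ] = 3.1
Cov(P,Q) = E[PQ] − E[P]E[Q] = 3.1 − (1.76)(2) = -0.42

-0.420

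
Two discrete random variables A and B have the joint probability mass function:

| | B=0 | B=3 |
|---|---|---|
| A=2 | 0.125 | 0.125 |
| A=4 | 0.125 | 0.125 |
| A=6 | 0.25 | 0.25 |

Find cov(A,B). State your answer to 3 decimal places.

E[A] = 4.5,  E[B] = 1.5
E[AB] = 6.75
cov(A,B) = E[AB] − E[A]E[B] = 6.75 − (4.5)(1.5) = 0

0.000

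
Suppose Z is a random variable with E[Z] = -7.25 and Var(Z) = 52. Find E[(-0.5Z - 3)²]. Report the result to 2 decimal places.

E[-0.5Z - 3] = -0.5·-7.25 − 3 = 0.625
Var(-0.5Z - 3) = (-0.5)²·52 = 13
E[(-0.5Z - 3)²] = Var((-0.5Z - 3)) + (E[(-0.5Z - 3)])² = 13 + (0.625)² = 13.390625

13.39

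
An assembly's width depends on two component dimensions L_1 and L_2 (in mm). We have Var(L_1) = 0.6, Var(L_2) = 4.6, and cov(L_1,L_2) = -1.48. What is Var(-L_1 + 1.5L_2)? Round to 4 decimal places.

Var(-L_1 + 1.5L_2) = (-1)²·Var(L_1) + (1.5)²·Var(L_2) + 2·(-1)·(1.5)·cov(L_1,L_2)
= 1·0.6 + 2.25·4.6 + -3·-1.48 = 15.39

15.3900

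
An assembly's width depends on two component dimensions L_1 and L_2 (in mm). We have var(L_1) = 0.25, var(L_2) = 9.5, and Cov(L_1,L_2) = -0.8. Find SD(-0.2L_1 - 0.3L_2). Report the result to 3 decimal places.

0.877

var(-0.2L_1 - 0.3L_2) = (-0.2)²·var(L_1) + (-0.3)²·var(L_2) + 2·(-0.2)·(-0.3)·Cov(L_1,L_2)
= 0.04·0.25 + 0.09·9.5 + 0.12·-0.8 = 0.769
SD(-0.2L_1 - 0.3L_2) = √0.769 ≈ 0.877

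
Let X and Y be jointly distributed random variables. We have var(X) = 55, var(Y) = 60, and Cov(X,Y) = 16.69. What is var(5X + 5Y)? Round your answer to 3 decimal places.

var(5X + 5Y) = (5)²·var(X) + (5)²·var(Y) + 2·(5)·(5)·Cov(X,Y)
= 25·55 + 25·60 + 50·16.69 = 3709.5

3709.500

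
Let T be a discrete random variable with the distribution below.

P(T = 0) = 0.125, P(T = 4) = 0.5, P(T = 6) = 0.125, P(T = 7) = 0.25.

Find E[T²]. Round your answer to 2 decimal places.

E[T²] = (0)²(0.125) + (4)²(0.5) + (6)²(0.125) + (7)²(0.25) = 24.75

24.75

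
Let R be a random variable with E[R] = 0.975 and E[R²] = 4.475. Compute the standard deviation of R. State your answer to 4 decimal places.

var(R) = 4.475 − (0.975)² = 3.524375
sd(R) = √3.524375 ≈ 1.8773

1.8773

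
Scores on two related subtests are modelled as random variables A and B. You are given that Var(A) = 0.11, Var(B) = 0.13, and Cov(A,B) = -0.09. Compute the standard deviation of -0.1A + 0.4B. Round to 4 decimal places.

Var(-0.1A + 0.4B) = (-0.1)²·Var(A) + (0.4)²·Var(B) + 2·(-0.1)·(0.4)·Cov(A,B)
= 0.01·0.11 + 0.16·0.13 + -0.08·-0.09 = 0.0291
SD(-0.1A + 0.4B) = √0.0291 ≈ 0.1706

0.1706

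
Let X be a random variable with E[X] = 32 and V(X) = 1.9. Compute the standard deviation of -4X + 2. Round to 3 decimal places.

5.514

V(-4X + 2) = (-4)²·1.9 = 30.4
sd(-4X + 2) = √30.4 ≈ 5.514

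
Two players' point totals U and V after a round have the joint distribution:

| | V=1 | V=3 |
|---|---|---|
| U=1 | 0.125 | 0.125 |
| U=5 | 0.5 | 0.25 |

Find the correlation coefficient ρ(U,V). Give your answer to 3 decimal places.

-0.149

E[U] = 4,  E[V] = 1.75
E[UV] = 6.75
Cov(U,V) = E[UV] − E[U]E[V] = 6.75 − (4)(1.75) = -0.25
Var(U) = 3,  Var(V) = 0.9375
ρ = -0.25 / √(3·0.9375) ≈ -0.149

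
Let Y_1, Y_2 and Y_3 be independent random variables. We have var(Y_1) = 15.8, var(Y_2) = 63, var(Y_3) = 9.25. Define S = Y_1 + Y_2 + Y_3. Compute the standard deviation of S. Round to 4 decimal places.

By independence, var(S) = (1)²var(Y_1) + (1)²var(Y_2) + (1)²var(Y_3)
= (1)²·15.8 + (1)²·63 + (1)²·9.25 = 88.05
σ(S) = √88.05 ≈ 9.3835

9.3835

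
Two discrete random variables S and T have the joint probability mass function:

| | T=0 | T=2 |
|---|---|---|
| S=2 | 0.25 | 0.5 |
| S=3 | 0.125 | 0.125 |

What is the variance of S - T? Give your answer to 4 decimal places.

1.2500

E[S] = 2.25,  E[T] = 1.25,  E[ST] = 2.75
Var(S) = 5.25 − (2.25)² = 0.1875;  Var(T) = 2.5 − (1.25)² = 0.9375
cov(S,T) = 2.75 − (2.25)(1.25) = -0.0625
Var(S - T) = (1)²·0.1875 + (-1)²·0.9375 + 2·(1)·(-1)·-0.0625 = 1.25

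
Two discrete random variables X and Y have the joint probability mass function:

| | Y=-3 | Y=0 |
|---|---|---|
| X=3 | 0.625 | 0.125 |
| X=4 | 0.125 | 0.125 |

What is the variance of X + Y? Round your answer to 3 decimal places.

E[X] = 3.25,  E[Y] = -2.25,  E[XY] = -7.125
V(X) = 10.75 − (3.25)² = 0.1875;  V(Y) = 6.75 − (-2.25)² = 1.6875
Cov(X,Y) = -7.125 − (3.25)(-2.25) = 0.1875
V(X + Y) = (1)²·0.1875 + (1)²·1.6875 + 2·(1)·(1)·0.1875 = 2.25

2.250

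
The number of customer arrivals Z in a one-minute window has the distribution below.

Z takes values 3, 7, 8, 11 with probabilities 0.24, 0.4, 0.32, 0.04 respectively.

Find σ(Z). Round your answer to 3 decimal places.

2.138

E[Z] = (3)(0.24) + (7)(0.4) + (8)(0.32) + (11)(0.04) = 6.52
E[Z²] = (3)²(0.24) + (7)²(0.4) + (8)²(0.32) + (11)²(0.04) = 47.08
var(Z) = E[Z²] − (E[Z])² = 47.08 − (6.52)² = 4.5696
σ(Z) = √4.5696 ≈ 2.138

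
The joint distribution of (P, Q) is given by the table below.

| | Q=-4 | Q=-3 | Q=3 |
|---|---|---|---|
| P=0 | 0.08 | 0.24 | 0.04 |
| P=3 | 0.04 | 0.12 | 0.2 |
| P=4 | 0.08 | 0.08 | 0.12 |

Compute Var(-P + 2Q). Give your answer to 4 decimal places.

E[P] = 2.2,  E[Q] = -1.04,  E[PQ] = -0.56
Var(P) = 7.72 − (2.2)² = 2.88;  Var(Q) = 10.4 − (-1.04)² = 9.3184
Cov(P,Q) = -0.56 − (2.2)(-1.04) = 1.728
Var(-P + 2Q) = (-1)²·2.88 + (2)²·9.3184 + 2·(-1)·(2)·1.728 = 33.2416

33.2416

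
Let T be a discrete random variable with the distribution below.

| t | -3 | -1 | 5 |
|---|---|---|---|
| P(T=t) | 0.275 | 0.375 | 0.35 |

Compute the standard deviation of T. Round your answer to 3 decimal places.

E[T] = (-3)(0.275) + (-1)(0.375) + (5)(0.35) = 0.55
E[T²] = (-3)²(0.275) + (-1)²(0.375) + (5)²(0.35) = 11.6
Var(T) = E[T²] − (E[T])² = 11.6 − (0.55)² = 11.2975
SD(T) = √11.2975 ≈ 3.361

3.361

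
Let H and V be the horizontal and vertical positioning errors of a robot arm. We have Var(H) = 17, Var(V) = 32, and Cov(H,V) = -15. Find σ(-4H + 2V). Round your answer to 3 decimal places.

Var(-4H + 2V) = (-4)²·Var(H) + (2)²·Var(V) + 2·(-4)·(2)·Cov(H,V)
= 16·17 + 4·32 + -16·-15 = 640
σ(-4H + 2V) = √640 ≈ 25.298

25.298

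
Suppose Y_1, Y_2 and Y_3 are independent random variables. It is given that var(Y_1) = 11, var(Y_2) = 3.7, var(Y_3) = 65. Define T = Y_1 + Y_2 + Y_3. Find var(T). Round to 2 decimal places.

79.70

By independence, var(T) = (1)²var(Y_1) + (1)²var(Y_2) + (1)²var(Y_3)
= (1)²·11 + (1)²·3.7 + (1)²·65 = 79.7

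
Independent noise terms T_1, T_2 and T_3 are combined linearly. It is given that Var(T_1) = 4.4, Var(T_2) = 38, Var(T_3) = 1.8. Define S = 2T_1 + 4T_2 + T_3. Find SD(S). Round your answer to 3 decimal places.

25.048

By independence, Var(S) = (2)²Var(T_1) + (4)²Var(T_2) + (1)²Var(T_3)
= (2)²·4.4 + (4)²·38 + (1)²·1.8 = 627.4
SD(S) = √627.4 ≈ 25.048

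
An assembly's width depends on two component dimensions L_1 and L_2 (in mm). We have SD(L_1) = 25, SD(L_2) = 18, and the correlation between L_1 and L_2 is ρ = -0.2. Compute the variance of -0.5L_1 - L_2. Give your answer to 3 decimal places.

Var(L_1) = (25)² = 625;  Var(L_2) = (18)² = 324
Cov(L_1,L_2) = ρ·SD(L_1)·SD(L_2) = -0.2·25·18 = -90
Var(-0.5L_1 - L_2) = (-0.5)²·Var(L_1) + (-1)²·Var(L_2) + 2·(-0.5)·(-1)·Cov(L_1,L_2)
= 0.25·625 + 1·324 + 1·-90 = 390.25

390.250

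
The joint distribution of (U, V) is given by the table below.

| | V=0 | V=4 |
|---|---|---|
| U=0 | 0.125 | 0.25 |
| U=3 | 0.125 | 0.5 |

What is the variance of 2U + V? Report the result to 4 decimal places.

12.9375

E[U] = 1.875,  E[V] = 3,  E[UV] = 6
Var(U) = 5.625 − (1.875)² = 2.109375;  Var(V) = 12 − (3)² = 3
cov(U,V) = 6 − (1.875)(3) = 0.375
Var(2U + V) = (2)²·2.109375 + (1)²·3 + 2·(2)·(1)·0.375 = 12.9375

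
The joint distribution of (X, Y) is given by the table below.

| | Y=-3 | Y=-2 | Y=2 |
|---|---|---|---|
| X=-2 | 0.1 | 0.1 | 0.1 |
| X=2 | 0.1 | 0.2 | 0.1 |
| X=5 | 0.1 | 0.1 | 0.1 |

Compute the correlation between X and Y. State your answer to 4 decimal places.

E[X] = 1.7,  E[Y] = -1.1
E[XY] = -1.9
Cov(X,Y) = E[XY] − E[X]E[Y] = -1.9 − (1.7)(-1.1) = -0.03
V(X) = 7.41,  V(Y) = 4.29
ρ = -0.03 / √(7.41·4.29) ≈ -0.0053

-0.0053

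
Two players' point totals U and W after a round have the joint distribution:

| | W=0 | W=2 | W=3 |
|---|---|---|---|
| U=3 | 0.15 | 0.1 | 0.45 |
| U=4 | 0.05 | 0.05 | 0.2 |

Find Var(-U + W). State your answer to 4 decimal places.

E[U] = 3.3,  E[W] = 2.25,  E[UW] = 7.45
Var(U) = 11.1 − (3.3)² = 0.21;  Var(W) = 6.45 − (2.25)² = 1.3875
cov(U,W) = 7.45 − (3.3)(2.25) = 0.025
Var(-U + W) = (-1)²·0.21 + (1)²·1.3875 + 2·(-1)·(1)·0.025 = 1.5475

1.5475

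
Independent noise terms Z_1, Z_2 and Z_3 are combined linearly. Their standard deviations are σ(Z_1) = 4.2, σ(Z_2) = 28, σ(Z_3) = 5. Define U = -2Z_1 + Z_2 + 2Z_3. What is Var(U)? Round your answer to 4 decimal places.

Var(Z_1) = 17.64, Var(Z_2) = 784, Var(Z_3) = 25
By independence, Var(U) = (-2)²Var(Z_1) + (1)²Var(Z_2) + (2)²Var(Z_3)
= (-2)²·17.64 + (1)²·784 + (2)²·25 = 954.56

954.5600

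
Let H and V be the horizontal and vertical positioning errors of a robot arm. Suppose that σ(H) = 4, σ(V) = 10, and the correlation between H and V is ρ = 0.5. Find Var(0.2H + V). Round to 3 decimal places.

Var(H) = (4)² = 16;  Var(V) = (10)² = 100
cov(H,V) = ρ·σ(H)·σ(V) = 0.5·4·10 = 20
Var(0.2H + V) = (0.2)²·Var(H) + (1)²·Var(V) + 2·(0.2)·(1)·cov(H,V)
= 0.04·16 + 1·100 + 0.4·20 = 108.64

108.640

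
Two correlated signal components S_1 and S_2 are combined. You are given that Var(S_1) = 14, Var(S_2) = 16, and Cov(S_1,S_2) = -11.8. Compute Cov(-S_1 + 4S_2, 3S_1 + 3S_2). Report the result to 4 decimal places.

Cov(-S_1 + 4S_2, 3S_1 + 3S_2) = (-1)(3)Var(S_1) + (4)(3)Var(S_2) + [(-1)(3) + (4)(3)]Cov(S_1,S_2)
= -3·14 + 12·16 + 9·-11.8 = 43.8

43.8000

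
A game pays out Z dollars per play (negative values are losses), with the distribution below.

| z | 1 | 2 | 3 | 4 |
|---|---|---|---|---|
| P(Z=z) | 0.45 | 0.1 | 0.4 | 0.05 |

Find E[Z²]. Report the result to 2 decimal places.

E[Z²] = (1)²(0.45) + (2)²(0.1) + (3)²(0.4) + (4)²(0.05) = 5.25

5.25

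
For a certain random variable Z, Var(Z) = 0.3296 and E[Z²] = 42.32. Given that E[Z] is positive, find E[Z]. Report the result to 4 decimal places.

6.4800

(E[Z])² = E[Z²] − Var(Z) = 42.32 − 0.3296 = 41.9904
E[Z] = √41.9904 = 6.48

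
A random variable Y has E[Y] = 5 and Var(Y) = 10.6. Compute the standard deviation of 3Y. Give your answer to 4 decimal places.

Var(3Y) = (3)²·10.6 = 95.4
SD(3Y) = √95.4 ≈ 9.7673

9.7673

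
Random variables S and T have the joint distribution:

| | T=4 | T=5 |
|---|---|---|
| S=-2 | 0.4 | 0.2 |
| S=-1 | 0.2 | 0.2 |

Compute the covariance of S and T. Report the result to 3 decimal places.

0.040

E[S] = -1.6,  E[T] = 4.4
E[ST] = -7
cov(S,T) = E[ST] − E[S]E[T] = -7 − (-1.6)(4.4) = 0.04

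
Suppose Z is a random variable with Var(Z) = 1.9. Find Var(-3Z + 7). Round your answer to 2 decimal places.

Var(-3Z + 7) = (-3)²·Var(Z) = 9·1.9 = 17.1

17.10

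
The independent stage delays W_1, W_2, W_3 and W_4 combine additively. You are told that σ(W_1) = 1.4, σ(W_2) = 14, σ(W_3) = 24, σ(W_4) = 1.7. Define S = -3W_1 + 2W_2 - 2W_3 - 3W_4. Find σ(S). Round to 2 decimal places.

Var(W_1) = 1.96, Var(W_2) = 196, Var(W_3) = 576, Var(W_4) = 2.89
By independence, Var(S) = (-3)²Var(W_1) + (2)²Var(W_2) + (-2)²Var(W_3) + (-3)²Var(W_4)
= (-3)²·1.96 + (2)²·196 + (-2)²·576 + (-3)²·2.89 = 3131.65
σ(S) = √3131.65 ≈ 55.96

55.96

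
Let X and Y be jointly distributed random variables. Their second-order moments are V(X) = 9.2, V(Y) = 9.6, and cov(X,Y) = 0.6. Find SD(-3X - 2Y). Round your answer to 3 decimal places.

11.331

V(-3X - 2Y) = (-3)²·V(X) + (-2)²·V(Y) + 2·(-3)·(-2)·cov(X,Y)
= 9·9.2 + 4·9.6 + 12·0.6 = 128.4
SD(-3X - 2Y) = √128.4 ≈ 11.331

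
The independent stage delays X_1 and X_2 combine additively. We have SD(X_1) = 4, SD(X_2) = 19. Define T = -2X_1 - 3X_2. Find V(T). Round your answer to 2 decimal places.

3313.00

V(X_1) = 16, V(X_2) = 361
By independence, V(T) = (-2)²V(X_1) + (-3)²V(X_2)
= (-2)²·16 + (-3)²·361 = 3313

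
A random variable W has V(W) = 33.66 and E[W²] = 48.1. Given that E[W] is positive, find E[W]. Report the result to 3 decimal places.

(E[W])² = E[W²] − V(W) = 48.1 − 33.66 = 14.44
E[W] = √14.44 = 3.8

3.800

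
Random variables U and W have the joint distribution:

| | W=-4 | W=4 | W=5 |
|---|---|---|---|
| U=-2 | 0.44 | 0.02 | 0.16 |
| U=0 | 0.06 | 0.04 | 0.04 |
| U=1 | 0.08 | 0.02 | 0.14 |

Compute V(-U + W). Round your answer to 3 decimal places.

16.850

E[U] = -1,  E[W] = -0.3,  E[UW] = 2.22
V(U) = 2.72 − (-1)² = 1.72;  V(W) = 19.06 − (-0.3)² = 18.97
Cov(U,W) = 2.22 − (-1)(-0.3) = 1.92
V(-U + W) = (-1)²·1.72 + (1)²·18.97 + 2·(-1)·(1)·1.92 = 16.85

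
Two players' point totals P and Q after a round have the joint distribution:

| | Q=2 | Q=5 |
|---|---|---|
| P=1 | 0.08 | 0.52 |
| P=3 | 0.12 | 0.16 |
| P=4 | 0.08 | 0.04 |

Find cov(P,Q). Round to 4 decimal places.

E[P] = 1.92,  E[Q] = 4.16
E[PQ] = 7.32
cov(P,Q) = E[PQ] − E[P]E[Q] = 7.32 − (1.92)(4.16) = -0.6672

-0.6672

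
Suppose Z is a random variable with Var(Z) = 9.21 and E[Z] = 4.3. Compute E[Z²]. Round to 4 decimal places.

E[Z²] = Var(Z) + (E[Z])² = 9.21 + (4.3)² = 27.7

27.7000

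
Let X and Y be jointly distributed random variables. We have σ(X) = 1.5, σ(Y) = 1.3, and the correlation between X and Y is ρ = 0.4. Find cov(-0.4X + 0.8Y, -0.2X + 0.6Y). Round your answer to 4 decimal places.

var(X) = (1.5)² = 2.25;  var(Y) = (1.3)² = 1.69
cov(X,Y) = ρ·σ(X)·σ(Y) = 0.4·1.5·1.3 = 0.78
cov(-0.4X + 0.8Y, -0.2X + 0.6Y) = (-0.4)(-0.2)var(X) + (0.8)(0.6)var(Y) + [(-0.4)(0.6) + (0.8)(-0.2)]cov(X,Y)
= 0.08·2.25 + 0.48·1.69 + -0.4·0.78 = 0.6792

0.6792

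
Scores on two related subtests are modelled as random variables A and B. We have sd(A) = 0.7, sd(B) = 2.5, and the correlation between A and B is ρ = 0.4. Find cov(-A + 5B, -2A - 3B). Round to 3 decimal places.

V(A) = (0.7)² = 0.49;  V(B) = (2.5)² = 6.25
cov(A,B) = ρ·sd(A)·sd(B) = 0.4·0.7·2.5 = 0.7
cov(-A + 5B, -2A - 3B) = (-1)(-2)V(A) + (5)(-3)V(B) + [(-1)(-3) + (5)(-2)]cov(A,B)
= 2·0.49 + -15·6.25 + -7·0.7 = -97.67

-97.670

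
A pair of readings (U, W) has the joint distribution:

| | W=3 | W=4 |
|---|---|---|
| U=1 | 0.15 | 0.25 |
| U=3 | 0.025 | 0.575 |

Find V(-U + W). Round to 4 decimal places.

0.7844

E[U] = 2.2,  E[W] = 3.825,  E[UW] = 8.575
V(U) = 5.8 − (2.2)² = 0.96;  V(W) = 14.775 − (3.825)² = 0.144375
Cov(U,W) = 8.575 − (2.2)(3.825) = 0.16
V(-U + W) = (-1)²·0.96 + (1)²·0.144375 + 2·(-1)·(1)·0.16 = 0.784375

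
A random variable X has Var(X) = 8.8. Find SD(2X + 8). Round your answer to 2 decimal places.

5.93

Var(2X + 8) = (2)²·8.8 = 35.2
SD(2X + 8) = √35.2 ≈ 5.93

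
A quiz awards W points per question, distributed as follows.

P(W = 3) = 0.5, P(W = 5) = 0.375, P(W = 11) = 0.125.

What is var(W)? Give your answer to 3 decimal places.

E[W] = (3)(0.5) + (5)(0.375) + (11)(0.125) = 4.75
E[W²] = (3)²(0.5) + (5)²(0.375) + (11)²(0.125) = 29
var(W) = E[W²] − (E[W])² = 29 − (4.75)² = 6.4375

6.438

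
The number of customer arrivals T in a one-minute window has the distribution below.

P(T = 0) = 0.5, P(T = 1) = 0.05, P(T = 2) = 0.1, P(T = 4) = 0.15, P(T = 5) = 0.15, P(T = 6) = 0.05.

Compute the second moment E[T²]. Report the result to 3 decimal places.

E[T²] = (0)²(0.5) + (1)²(0.05) + (2)²(0.1) + (4)²(0.15) + (5)²(0.15) + (6)²(0.05) = 8.4

8.400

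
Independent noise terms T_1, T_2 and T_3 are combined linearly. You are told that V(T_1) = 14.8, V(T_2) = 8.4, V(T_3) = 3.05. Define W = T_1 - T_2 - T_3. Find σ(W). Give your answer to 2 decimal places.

By independence, V(W) = (1)²V(T_1) + (-1)²V(T_2) + (-1)²V(T_3)
= (1)²·14.8 + (-1)²·8.4 + (-1)²·3.05 = 26.25
σ(W) = √26.25 ≈ 5.12

5.12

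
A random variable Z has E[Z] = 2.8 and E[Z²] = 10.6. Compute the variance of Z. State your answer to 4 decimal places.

2.7600

Var(Z) = 10.6 − (2.8)² = 2.76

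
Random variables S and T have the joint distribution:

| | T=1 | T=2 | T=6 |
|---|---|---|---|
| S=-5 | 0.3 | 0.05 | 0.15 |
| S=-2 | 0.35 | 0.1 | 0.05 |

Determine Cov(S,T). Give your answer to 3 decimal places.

-0.675

E[S] = -3.5,  E[T] = 2.15
E[ST] = -8.2
Cov(S,T) = E[ST] − E[S]E[T] = -8.2 − (-3.5)(2.15) = -0.675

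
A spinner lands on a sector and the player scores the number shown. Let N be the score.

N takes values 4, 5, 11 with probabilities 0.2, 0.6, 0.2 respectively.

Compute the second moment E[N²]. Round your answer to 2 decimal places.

42.40

E[N²] = (4)²(0.2) + (5)²(0.6) + (11)²(0.2) = 42.4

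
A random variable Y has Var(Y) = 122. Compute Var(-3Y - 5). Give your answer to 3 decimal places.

1098.000

Var(-3Y - 5) = (-3)²·Var(Y) = 9·122 = 1098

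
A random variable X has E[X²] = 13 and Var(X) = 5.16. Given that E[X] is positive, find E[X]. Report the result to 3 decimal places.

2.800

(E[X])² = E[X²] − Var(X) = 13 − 5.16 = 7.84
E[X] = √7.84 = 2.8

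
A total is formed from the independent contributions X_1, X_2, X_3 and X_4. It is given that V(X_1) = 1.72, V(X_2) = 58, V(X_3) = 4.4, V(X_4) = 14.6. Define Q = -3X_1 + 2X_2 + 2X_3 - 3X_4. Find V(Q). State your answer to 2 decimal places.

By independence, V(Q) = (-3)²V(X_1) + (2)²V(X_2) + (2)²V(X_3) + (-3)²V(X_4)
= (-3)²·1.72 + (2)²·58 + (2)²·4.4 + (-3)²·14.6 = 396.48

396.48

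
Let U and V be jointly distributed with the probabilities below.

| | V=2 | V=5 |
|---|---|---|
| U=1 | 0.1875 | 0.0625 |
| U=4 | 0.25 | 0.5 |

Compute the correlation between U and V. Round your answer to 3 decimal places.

E[U] = 3.25,  E[V] = 3.6875
E[UV] = 12.6875
Cov(U,V) = E[UV] − E[U]E[V] = 12.6875 − (3.25)(3.6875) = 0.703125
Var(U) = 1.6875,  Var(V) = 2.21484375
ρ = 0.703125 / √(1.6875·2.21484375) ≈ 0.364

0.364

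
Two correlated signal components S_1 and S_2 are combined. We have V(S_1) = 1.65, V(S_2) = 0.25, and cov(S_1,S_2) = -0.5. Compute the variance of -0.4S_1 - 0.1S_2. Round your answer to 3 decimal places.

0.227

V(-0.4S_1 - 0.1S_2) = (-0.4)²·V(S_1) + (-0.1)²·V(S_2) + 2·(-0.4)·(-0.1)·cov(S_1,S_2)
= 0.16·1.65 + 0.01·0.25 + 0.08·-0.5 = 0.2265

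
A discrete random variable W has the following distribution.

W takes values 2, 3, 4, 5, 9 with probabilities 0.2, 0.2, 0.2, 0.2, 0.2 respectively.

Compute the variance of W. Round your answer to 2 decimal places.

5.84

E[W] = (2)(0.2) + (3)(0.2) + (4)(0.2) + (5)(0.2) + (9)(0.2) = 4.6
E[W²] = (2)²(0.2) + (3)²(0.2) + (4)²(0.2) + (5)²(0.2) + (9)²(0.2) = 27
Var(W) = E[W²] − (E[W])² = 27 − (4.6)² = 5.84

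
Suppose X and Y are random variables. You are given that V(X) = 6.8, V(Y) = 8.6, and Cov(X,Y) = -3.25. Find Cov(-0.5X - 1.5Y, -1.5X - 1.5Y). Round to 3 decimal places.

Cov(-0.5X - 1.5Y, -1.5X - 1.5Y) = (-0.5)(-1.5)V(X) + (-1.5)(-1.5)V(Y) + [(-0.5)(-1.5) + (-1.5)(-1.5)]Cov(X,Y)
= 0.75·6.8 + 2.25·8.6 + 3·-3.25 = 14.7

14.700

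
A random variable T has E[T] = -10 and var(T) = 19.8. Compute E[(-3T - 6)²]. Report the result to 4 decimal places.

E[-3T - 6] = -3·-10 − 6 = 24
var(-3T - 6) = (-3)²·19.8 = 178.2
E[(-3T - 6)²] = var((-3T - 6)) + (E[(-3T - 6)])² = 178.2 + (24)² = 754.2

754.2000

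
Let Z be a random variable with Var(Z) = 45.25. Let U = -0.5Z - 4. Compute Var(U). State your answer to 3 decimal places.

11.313

Var(-0.5Z - 4) = (-0.5)²·Var(Z) = 0.25·45.25 = 11.3125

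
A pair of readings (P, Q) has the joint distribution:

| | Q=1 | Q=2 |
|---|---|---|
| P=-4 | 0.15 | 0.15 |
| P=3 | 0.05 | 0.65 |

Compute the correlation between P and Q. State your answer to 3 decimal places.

E[P] = 0.9,  E[Q] = 1.8
E[PQ] = 2.25
Cov(P,Q) = E[PQ] − E[P]E[Q] = 2.25 − (0.9)(1.8) = 0.63
Var(P) = 10.29,  Var(Q) = 0.16
ρ = 0.63 / √(10.29·0.16) ≈ 0.491

0.491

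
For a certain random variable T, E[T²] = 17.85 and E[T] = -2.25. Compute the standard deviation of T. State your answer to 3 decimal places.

3.576

var(T) = 17.85 − (-2.25)² = 12.7875
σ(T) = √12.7875 ≈ 3.576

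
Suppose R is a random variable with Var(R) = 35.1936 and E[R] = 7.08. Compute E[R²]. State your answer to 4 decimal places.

E[R²] = Var(R) + (E[R])² = 35.1936 + (7.08)² = 85.32

85.3200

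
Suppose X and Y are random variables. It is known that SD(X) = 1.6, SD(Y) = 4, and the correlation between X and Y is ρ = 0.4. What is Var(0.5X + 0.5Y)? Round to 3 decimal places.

5.920

Var(X) = (1.6)² = 2.56;  Var(Y) = (4)² = 16
Cov(X,Y) = ρ·SD(X)·SD(Y) = 0.4·1.6·4 = 2.56
Var(0.5X + 0.5Y) = (0.5)²·Var(X) + (0.5)²·Var(Y) + 2·(0.5)·(0.5)·Cov(X,Y)
= 0.25·2.56 + 0.25·16 + 0.5·2.56 = 5.92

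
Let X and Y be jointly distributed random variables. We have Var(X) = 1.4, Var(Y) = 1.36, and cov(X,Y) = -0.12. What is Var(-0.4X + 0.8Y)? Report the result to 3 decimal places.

Var(-0.4X + 0.8Y) = (-0.4)²·Var(X) + (0.8)²·Var(Y) + 2·(-0.4)·(0.8)·cov(X,Y)
= 0.16·1.4 + 0.64·1.36 + -0.64·-0.12 = 1.1712

1.171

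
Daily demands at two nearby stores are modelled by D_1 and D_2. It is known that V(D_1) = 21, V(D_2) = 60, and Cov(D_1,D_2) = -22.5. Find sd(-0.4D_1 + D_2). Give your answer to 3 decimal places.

V(-0.4D_1 + D_2) = (-0.4)²·V(D_1) + (1)²·V(D_2) + 2·(-0.4)·(1)·Cov(D_1,D_2)
= 0.16·21 + 1·60 + -0.8·-22.5 = 81.36
sd(-0.4D_1 + D_2) = √81.36 ≈ 9.020

9.020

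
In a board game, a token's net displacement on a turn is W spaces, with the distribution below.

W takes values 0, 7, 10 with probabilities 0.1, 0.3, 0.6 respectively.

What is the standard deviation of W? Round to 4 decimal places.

3.0150

E[W] = (0)(0.1) + (7)(0.3) + (10)(0.6) = 8.1
E[W²] = (0)²(0.1) + (7)²(0.3) + (10)²(0.6) = 74.7
V(W) = E[W²] − (E[W])² = 74.7 − (8.1)² = 9.09
σ(W) = √9.09 ≈ 3.0150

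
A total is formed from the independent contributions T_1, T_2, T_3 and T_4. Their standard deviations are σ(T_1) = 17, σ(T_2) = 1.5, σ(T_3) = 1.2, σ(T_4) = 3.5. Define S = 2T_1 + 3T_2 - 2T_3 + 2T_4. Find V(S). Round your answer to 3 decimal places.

V(T_1) = 289, V(T_2) = 2.25, V(T_3) = 1.44, V(T_4) = 12.25
By independence, V(S) = (2)²V(T_1) + (3)²V(T_2) + (-2)²V(T_3) + (2)²V(T_4)
= (2)²·289 + (3)²·2.25 + (-2)²·1.44 + (2)²·12.25 = 1231.01

1231.010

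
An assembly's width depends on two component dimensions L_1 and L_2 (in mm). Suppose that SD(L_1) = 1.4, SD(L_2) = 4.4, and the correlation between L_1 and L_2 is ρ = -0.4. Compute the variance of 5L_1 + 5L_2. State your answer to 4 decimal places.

V(L_1) = (1.4)² = 1.96;  V(L_2) = (4.4)² = 19.36
Cov(L_1,L_2) = ρ·SD(L_1)·SD(L_2) = -0.4·1.4·4.4 = -2.464
V(5L_1 + 5L_2) = (5)²·V(L_1) + (5)²·V(L_2) + 2·(5)·(5)·Cov(L_1,L_2)
= 25·1.96 + 25·19.36 + 50·-2.464 = 409.8

409.8000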